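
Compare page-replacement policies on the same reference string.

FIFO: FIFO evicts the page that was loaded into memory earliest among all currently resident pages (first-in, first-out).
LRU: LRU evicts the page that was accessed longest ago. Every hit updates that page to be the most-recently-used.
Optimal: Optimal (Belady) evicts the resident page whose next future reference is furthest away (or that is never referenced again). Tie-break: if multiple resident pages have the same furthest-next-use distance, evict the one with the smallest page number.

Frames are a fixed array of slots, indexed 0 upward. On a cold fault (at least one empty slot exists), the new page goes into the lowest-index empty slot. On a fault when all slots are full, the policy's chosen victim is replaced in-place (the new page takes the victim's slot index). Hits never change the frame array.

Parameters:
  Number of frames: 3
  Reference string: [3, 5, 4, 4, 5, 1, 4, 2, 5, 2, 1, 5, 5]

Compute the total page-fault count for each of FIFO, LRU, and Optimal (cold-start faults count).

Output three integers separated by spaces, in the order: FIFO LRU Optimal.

--- FIFO ---
  step 0: ref 3 -> FAULT, frames=[3,-,-] (faults so far: 1)
  step 1: ref 5 -> FAULT, frames=[3,5,-] (faults so far: 2)
  step 2: ref 4 -> FAULT, frames=[3,5,4] (faults so far: 3)
  step 3: ref 4 -> HIT, frames=[3,5,4] (faults so far: 3)
  step 4: ref 5 -> HIT, frames=[3,5,4] (faults so far: 3)
  step 5: ref 1 -> FAULT, evict 3, frames=[1,5,4] (faults so far: 4)
  step 6: ref 4 -> HIT, frames=[1,5,4] (faults so far: 4)
  step 7: ref 2 -> FAULT, evict 5, frames=[1,2,4] (faults so far: 5)
  step 8: ref 5 -> FAULT, evict 4, frames=[1,2,5] (faults so far: 6)
  step 9: ref 2 -> HIT, frames=[1,2,5] (faults so far: 6)
  step 10: ref 1 -> HIT, frames=[1,2,5] (faults so far: 6)
  step 11: ref 5 -> HIT, frames=[1,2,5] (faults so far: 6)
  step 12: ref 5 -> HIT, frames=[1,2,5] (faults so far: 6)
  FIFO total faults: 6
--- LRU ---
  step 0: ref 3 -> FAULT, frames=[3,-,-] (faults so far: 1)
  step 1: ref 5 -> FAULT, frames=[3,5,-] (faults so far: 2)
  step 2: ref 4 -> FAULT, frames=[3,5,4] (faults so far: 3)
  step 3: ref 4 -> HIT, frames=[3,5,4] (faults so far: 3)
  step 4: ref 5 -> HIT, frames=[3,5,4] (faults so far: 3)
  step 5: ref 1 -> FAULT, evict 3, frames=[1,5,4] (faults so far: 4)
  step 6: ref 4 -> HIT, frames=[1,5,4] (faults so far: 4)
  step 7: ref 2 -> FAULT, evict 5, frames=[1,2,4] (faults so far: 5)
  step 8: ref 5 -> FAULT, evict 1, frames=[5,2,4] (faults so far: 6)
  step 9: ref 2 -> HIT, frames=[5,2,4] (faults so far: 6)
  step 10: ref 1 -> FAULT, evict 4, frames=[5,2,1] (faults so far: 7)
  step 11: ref 5 -> HIT, frames=[5,2,1] (faults so far: 7)
  step 12: ref 5 -> HIT, frames=[5,2,1] (faults so far: 7)
  LRU total faults: 7
--- Optimal ---
  step 0: ref 3 -> FAULT, frames=[3,-,-] (faults so far: 1)
  step 1: ref 5 -> FAULT, frames=[3,5,-] (faults so far: 2)
  step 2: ref 4 -> FAULT, frames=[3,5,4] (faults so far: 3)
  step 3: ref 4 -> HIT, frames=[3,5,4] (faults so far: 3)
  step 4: ref 5 -> HIT, frames=[3,5,4] (faults so far: 3)
  step 5: ref 1 -> FAULT, evict 3, frames=[1,5,4] (faults so far: 4)
  step 6: ref 4 -> HIT, frames=[1,5,4] (faults so far: 4)
  step 7: ref 2 -> FAULT, evict 4, frames=[1,5,2] (faults so far: 5)
  step 8: ref 5 -> HIT, frames=[1,5,2] (faults so far: 5)
  step 9: ref 2 -> HIT, frames=[1,5,2] (faults so far: 5)
  step 10: ref 1 -> HIT, frames=[1,5,2] (faults so far: 5)
  step 11: ref 5 -> HIT, frames=[1,5,2] (faults so far: 5)
  step 12: ref 5 -> HIT, frames=[1,5,2] (faults so far: 5)
  Optimal total faults: 5

Answer: 6 7 5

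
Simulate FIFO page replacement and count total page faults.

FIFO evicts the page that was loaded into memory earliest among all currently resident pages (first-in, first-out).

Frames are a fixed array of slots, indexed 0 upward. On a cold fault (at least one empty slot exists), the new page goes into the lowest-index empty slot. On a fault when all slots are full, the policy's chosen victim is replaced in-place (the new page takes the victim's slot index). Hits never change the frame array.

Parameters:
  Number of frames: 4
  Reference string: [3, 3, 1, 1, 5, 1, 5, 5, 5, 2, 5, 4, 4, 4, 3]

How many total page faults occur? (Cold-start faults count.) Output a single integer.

Step 0: ref 3 → FAULT, frames=[3,-,-,-]
Step 1: ref 3 → HIT, frames=[3,-,-,-]
Step 2: ref 1 → FAULT, frames=[3,1,-,-]
Step 3: ref 1 → HIT, frames=[3,1,-,-]
Step 4: ref 5 → FAULT, frames=[3,1,5,-]
Step 5: ref 1 → HIT, frames=[3,1,5,-]
Step 6: ref 5 → HIT, frames=[3,1,5,-]
Step 7: ref 5 → HIT, frames=[3,1,5,-]
Step 8: ref 5 → HIT, frames=[3,1,5,-]
Step 9: ref 2 → FAULT, frames=[3,1,5,2]
Step 10: ref 5 → HIT, frames=[3,1,5,2]
Step 11: ref 4 → FAULT (evict 3), frames=[4,1,5,2]
Step 12: ref 4 → HIT, frames=[4,1,5,2]
Step 13: ref 4 → HIT, frames=[4,1,5,2]
Step 14: ref 3 → FAULT (evict 1), frames=[4,3,5,2]
Total faults: 6

Answer: 6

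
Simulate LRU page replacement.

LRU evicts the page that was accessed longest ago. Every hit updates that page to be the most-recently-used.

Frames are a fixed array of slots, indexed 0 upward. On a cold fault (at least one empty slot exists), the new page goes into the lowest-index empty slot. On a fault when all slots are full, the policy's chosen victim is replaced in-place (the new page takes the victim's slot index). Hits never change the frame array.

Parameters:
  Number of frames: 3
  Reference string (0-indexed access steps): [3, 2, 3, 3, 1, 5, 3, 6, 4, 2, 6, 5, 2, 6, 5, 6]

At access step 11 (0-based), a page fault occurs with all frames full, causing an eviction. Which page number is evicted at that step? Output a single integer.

Step 0: ref 3 -> FAULT, frames=[3,-,-]
Step 1: ref 2 -> FAULT, frames=[3,2,-]
Step 2: ref 3 -> HIT, frames=[3,2,-]
Step 3: ref 3 -> HIT, frames=[3,2,-]
Step 4: ref 1 -> FAULT, frames=[3,2,1]
Step 5: ref 5 -> FAULT, evict 2, frames=[3,5,1]
Step 6: ref 3 -> HIT, frames=[3,5,1]
Step 7: ref 6 -> FAULT, evict 1, frames=[3,5,6]
Step 8: ref 4 -> FAULT, evict 5, frames=[3,4,6]
Step 9: ref 2 -> FAULT, evict 3, frames=[2,4,6]
Step 10: ref 6 -> HIT, frames=[2,4,6]
Step 11: ref 5 -> FAULT, evict 4, frames=[2,5,6]
At step 11: evicted page 4

Answer: 4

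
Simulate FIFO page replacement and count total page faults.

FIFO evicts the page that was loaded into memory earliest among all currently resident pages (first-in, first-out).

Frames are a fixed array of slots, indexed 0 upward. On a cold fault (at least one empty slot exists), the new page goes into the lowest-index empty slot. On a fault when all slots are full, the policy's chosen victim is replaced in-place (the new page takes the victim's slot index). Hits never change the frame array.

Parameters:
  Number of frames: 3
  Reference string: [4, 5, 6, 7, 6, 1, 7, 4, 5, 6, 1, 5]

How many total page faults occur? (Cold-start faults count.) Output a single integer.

Answer: 9

Derivation:
Step 0: ref 4 → FAULT, frames=[4,-,-]
Step 1: ref 5 → FAULT, frames=[4,5,-]
Step 2: ref 6 → FAULT, frames=[4,5,6]
Step 3: ref 7 → FAULT (evict 4), frames=[7,5,6]
Step 4: ref 6 → HIT, frames=[7,5,6]
Step 5: ref 1 → FAULT (evict 5), frames=[7,1,6]
Step 6: ref 7 → HIT, frames=[7,1,6]
Step 7: ref 4 → FAULT (evict 6), frames=[7,1,4]
Step 8: ref 5 → FAULT (evict 7), frames=[5,1,4]
Step 9: ref 6 → FAULT (evict 1), frames=[5,6,4]
Step 10: ref 1 → FAULT (evict 4), frames=[5,6,1]
Step 11: ref 5 → HIT, frames=[5,6,1]
Total faults: 9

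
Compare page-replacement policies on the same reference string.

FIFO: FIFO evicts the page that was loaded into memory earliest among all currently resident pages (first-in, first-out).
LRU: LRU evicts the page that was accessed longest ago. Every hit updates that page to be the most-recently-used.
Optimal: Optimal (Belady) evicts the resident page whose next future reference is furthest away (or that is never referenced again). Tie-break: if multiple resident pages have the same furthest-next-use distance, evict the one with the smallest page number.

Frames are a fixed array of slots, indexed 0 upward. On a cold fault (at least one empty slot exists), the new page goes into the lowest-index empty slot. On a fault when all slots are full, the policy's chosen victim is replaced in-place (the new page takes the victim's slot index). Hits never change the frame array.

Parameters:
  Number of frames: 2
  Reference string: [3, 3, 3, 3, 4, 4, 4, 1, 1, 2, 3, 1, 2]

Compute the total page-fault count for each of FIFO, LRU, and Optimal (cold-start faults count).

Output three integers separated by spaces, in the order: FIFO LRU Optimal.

--- FIFO ---
  step 0: ref 3 -> FAULT, frames=[3,-] (faults so far: 1)
  step 1: ref 3 -> HIT, frames=[3,-] (faults so far: 1)
  step 2: ref 3 -> HIT, frames=[3,-] (faults so far: 1)
  step 3: ref 3 -> HIT, frames=[3,-] (faults so far: 1)
  step 4: ref 4 -> FAULT, frames=[3,4] (faults so far: 2)
  step 5: ref 4 -> HIT, frames=[3,4] (faults so far: 2)
  step 6: ref 4 -> HIT, frames=[3,4] (faults so far: 2)
  step 7: ref 1 -> FAULT, evict 3, frames=[1,4] (faults so far: 3)
  step 8: ref 1 -> HIT, frames=[1,4] (faults so far: 3)
  step 9: ref 2 -> FAULT, evict 4, frames=[1,2] (faults so far: 4)
  step 10: ref 3 -> FAULT, evict 1, frames=[3,2] (faults so far: 5)
  step 11: ref 1 -> FAULT, evict 2, frames=[3,1] (faults so far: 6)
  step 12: ref 2 -> FAULT, evict 3, frames=[2,1] (faults so far: 7)
  FIFO total faults: 7
--- LRU ---
  step 0: ref 3 -> FAULT, frames=[3,-] (faults so far: 1)
  step 1: ref 3 -> HIT, frames=[3,-] (faults so far: 1)
  step 2: ref 3 -> HIT, frames=[3,-] (faults so far: 1)
  step 3: ref 3 -> HIT, frames=[3,-] (faults so far: 1)
  step 4: ref 4 -> FAULT, frames=[3,4] (faults so far: 2)
  step 5: ref 4 -> HIT, frames=[3,4] (faults so far: 2)
  step 6: ref 4 -> HIT, frames=[3,4] (faults so far: 2)
  step 7: ref 1 -> FAULT, evict 3, frames=[1,4] (faults so far: 3)
  step 8: ref 1 -> HIT, frames=[1,4] (faults so far: 3)
  step 9: ref 2 -> FAULT, evict 4, frames=[1,2] (faults so far: 4)
  step 10: ref 3 -> FAULT, evict 1, frames=[3,2] (faults so far: 5)
  step 11: ref 1 -> FAULT, evict 2, frames=[3,1] (faults so far: 6)
  step 12: ref 2 -> FAULT, evict 3, frames=[2,1] (faults so far: 7)
  LRU total faults: 7
--- Optimal ---
  step 0: ref 3 -> FAULT, frames=[3,-] (faults so far: 1)
  step 1: ref 3 -> HIT, frames=[3,-] (faults so far: 1)
  step 2: ref 3 -> HIT, frames=[3,-] (faults so far: 1)
  step 3: ref 3 -> HIT, frames=[3,-] (faults so far: 1)
  step 4: ref 4 -> FAULT, frames=[3,4] (faults so far: 2)
  step 5: ref 4 -> HIT, frames=[3,4] (faults so far: 2)
  step 6: ref 4 -> HIT, frames=[3,4] (faults so far: 2)
  step 7: ref 1 -> FAULT, evict 4, frames=[3,1] (faults so far: 3)
  step 8: ref 1 -> HIT, frames=[3,1] (faults so far: 3)
  step 9: ref 2 -> FAULT, evict 1, frames=[3,2] (faults so far: 4)
  step 10: ref 3 -> HIT, frames=[3,2] (faults so far: 4)
  step 11: ref 1 -> FAULT, evict 3, frames=[1,2] (faults so far: 5)
  step 12: ref 2 -> HIT, frames=[1,2] (faults so far: 5)
  Optimal total faults: 5

Answer: 7 7 5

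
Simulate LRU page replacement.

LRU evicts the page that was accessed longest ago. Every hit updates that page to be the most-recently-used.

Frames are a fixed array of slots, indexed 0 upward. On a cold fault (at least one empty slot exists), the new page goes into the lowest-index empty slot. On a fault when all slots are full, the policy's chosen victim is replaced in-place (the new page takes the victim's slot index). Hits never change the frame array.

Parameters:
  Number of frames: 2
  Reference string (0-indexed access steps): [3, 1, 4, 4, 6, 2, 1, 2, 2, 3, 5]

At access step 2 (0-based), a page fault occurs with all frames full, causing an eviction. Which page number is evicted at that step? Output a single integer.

Answer: 3

Derivation:
Step 0: ref 3 -> FAULT, frames=[3,-]
Step 1: ref 1 -> FAULT, frames=[3,1]
Step 2: ref 4 -> FAULT, evict 3, frames=[4,1]
At step 2: evicted page 3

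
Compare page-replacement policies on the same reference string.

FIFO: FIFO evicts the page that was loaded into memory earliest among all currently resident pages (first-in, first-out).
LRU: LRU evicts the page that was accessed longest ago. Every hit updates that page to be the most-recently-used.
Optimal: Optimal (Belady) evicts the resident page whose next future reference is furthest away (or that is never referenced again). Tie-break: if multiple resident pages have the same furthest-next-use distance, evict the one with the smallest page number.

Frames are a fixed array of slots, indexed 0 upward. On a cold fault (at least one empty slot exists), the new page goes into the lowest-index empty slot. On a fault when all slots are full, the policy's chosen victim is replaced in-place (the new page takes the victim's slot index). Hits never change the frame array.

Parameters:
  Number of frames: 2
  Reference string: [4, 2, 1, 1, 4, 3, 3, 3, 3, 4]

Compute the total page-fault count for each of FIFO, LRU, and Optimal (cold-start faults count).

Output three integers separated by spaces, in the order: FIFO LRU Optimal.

--- FIFO ---
  step 0: ref 4 -> FAULT, frames=[4,-] (faults so far: 1)
  step 1: ref 2 -> FAULT, frames=[4,2] (faults so far: 2)
  step 2: ref 1 -> FAULT, evict 4, frames=[1,2] (faults so far: 3)
  step 3: ref 1 -> HIT, frames=[1,2] (faults so far: 3)
  step 4: ref 4 -> FAULT, evict 2, frames=[1,4] (faults so far: 4)
  step 5: ref 3 -> FAULT, evict 1, frames=[3,4] (faults so far: 5)
  step 6: ref 3 -> HIT, frames=[3,4] (faults so far: 5)
  step 7: ref 3 -> HIT, frames=[3,4] (faults so far: 5)
  step 8: ref 3 -> HIT, frames=[3,4] (faults so far: 5)
  step 9: ref 4 -> HIT, frames=[3,4] (faults so far: 5)
  FIFO total faults: 5
--- LRU ---
  step 0: ref 4 -> FAULT, frames=[4,-] (faults so far: 1)
  step 1: ref 2 -> FAULT, frames=[4,2] (faults so far: 2)
  step 2: ref 1 -> FAULT, evict 4, frames=[1,2] (faults so far: 3)
  step 3: ref 1 -> HIT, frames=[1,2] (faults so far: 3)
  step 4: ref 4 -> FAULT, evict 2, frames=[1,4] (faults so far: 4)
  step 5: ref 3 -> FAULT, evict 1, frames=[3,4] (faults so far: 5)
  step 6: ref 3 -> HIT, frames=[3,4] (faults so far: 5)
  step 7: ref 3 -> HIT, frames=[3,4] (faults so far: 5)
  step 8: ref 3 -> HIT, frames=[3,4] (faults so far: 5)
  step 9: ref 4 -> HIT, frames=[3,4] (faults so far: 5)
  LRU total faults: 5
--- Optimal ---
  step 0: ref 4 -> FAULT, frames=[4,-] (faults so far: 1)
  step 1: ref 2 -> FAULT, frames=[4,2] (faults so far: 2)
  step 2: ref 1 -> FAULT, evict 2, frames=[4,1] (faults so far: 3)
  step 3: ref 1 -> HIT, frames=[4,1] (faults so far: 3)
  step 4: ref 4 -> HIT, frames=[4,1] (faults so far: 3)
  step 5: ref 3 -> FAULT, evict 1, frames=[4,3] (faults so far: 4)
  step 6: ref 3 -> HIT, frames=[4,3] (faults so far: 4)
  step 7: ref 3 -> HIT, frames=[4,3] (faults so far: 4)
  step 8: ref 3 -> HIT, frames=[4,3] (faults so far: 4)
  step 9: ref 4 -> HIT, frames=[4,3] (faults so far: 4)
  Optimal total faults: 4

Answer: 5 5 4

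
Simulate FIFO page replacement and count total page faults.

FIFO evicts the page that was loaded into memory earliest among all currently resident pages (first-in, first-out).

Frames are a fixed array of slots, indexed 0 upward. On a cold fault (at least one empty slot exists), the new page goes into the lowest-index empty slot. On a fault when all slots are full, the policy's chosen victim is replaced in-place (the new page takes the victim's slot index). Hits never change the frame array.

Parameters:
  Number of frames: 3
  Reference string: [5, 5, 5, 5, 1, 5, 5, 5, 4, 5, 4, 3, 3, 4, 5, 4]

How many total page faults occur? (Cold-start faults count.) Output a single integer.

Answer: 5

Derivation:
Step 0: ref 5 → FAULT, frames=[5,-,-]
Step 1: ref 5 → HIT, frames=[5,-,-]
Step 2: ref 5 → HIT, frames=[5,-,-]
Step 3: ref 5 → HIT, frames=[5,-,-]
Step 4: ref 1 → FAULT, frames=[5,1,-]
Step 5: ref 5 → HIT, frames=[5,1,-]
Step 6: ref 5 → HIT, frames=[5,1,-]
Step 7: ref 5 → HIT, frames=[5,1,-]
Step 8: ref 4 → FAULT, frames=[5,1,4]
Step 9: ref 5 → HIT, frames=[5,1,4]
Step 10: ref 4 → HIT, frames=[5,1,4]
Step 11: ref 3 → FAULT (evict 5), frames=[3,1,4]
Step 12: ref 3 → HIT, frames=[3,1,4]
Step 13: ref 4 → HIT, frames=[3,1,4]
Step 14: ref 5 → FAULT (evict 1), frames=[3,5,4]
Step 15: ref 4 → HIT, frames=[3,5,4]
Total faults: 5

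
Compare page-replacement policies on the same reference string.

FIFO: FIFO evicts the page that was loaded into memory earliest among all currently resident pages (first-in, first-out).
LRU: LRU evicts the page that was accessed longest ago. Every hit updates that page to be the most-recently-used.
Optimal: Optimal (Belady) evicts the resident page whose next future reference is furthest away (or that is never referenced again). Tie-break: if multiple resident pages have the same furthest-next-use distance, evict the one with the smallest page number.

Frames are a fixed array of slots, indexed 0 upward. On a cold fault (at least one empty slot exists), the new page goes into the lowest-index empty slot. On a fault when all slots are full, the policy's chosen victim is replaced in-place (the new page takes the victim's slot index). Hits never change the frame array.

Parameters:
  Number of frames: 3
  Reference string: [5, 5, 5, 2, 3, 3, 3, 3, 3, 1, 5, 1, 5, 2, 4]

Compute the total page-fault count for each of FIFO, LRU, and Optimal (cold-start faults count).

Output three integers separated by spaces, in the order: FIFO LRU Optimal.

--- FIFO ---
  step 0: ref 5 -> FAULT, frames=[5,-,-] (faults so far: 1)
  step 1: ref 5 -> HIT, frames=[5,-,-] (faults so far: 1)
  step 2: ref 5 -> HIT, frames=[5,-,-] (faults so far: 1)
  step 3: ref 2 -> FAULT, frames=[5,2,-] (faults so far: 2)
  step 4: ref 3 -> FAULT, frames=[5,2,3] (faults so far: 3)
  step 5: ref 3 -> HIT, frames=[5,2,3] (faults so far: 3)
  step 6: ref 3 -> HIT, frames=[5,2,3] (faults so far: 3)
  step 7: ref 3 -> HIT, frames=[5,2,3] (faults so far: 3)
  step 8: ref 3 -> HIT, frames=[5,2,3] (faults so far: 3)
  step 9: ref 1 -> FAULT, evict 5, frames=[1,2,3] (faults so far: 4)
  step 10: ref 5 -> FAULT, evict 2, frames=[1,5,3] (faults so far: 5)
  step 11: ref 1 -> HIT, frames=[1,5,3] (faults so far: 5)
  step 12: ref 5 -> HIT, frames=[1,5,3] (faults so far: 5)
  step 13: ref 2 -> FAULT, evict 3, frames=[1,5,2] (faults so far: 6)
  step 14: ref 4 -> FAULT, evict 1, frames=[4,5,2] (faults so far: 7)
  FIFO total faults: 7
--- LRU ---
  step 0: ref 5 -> FAULT, frames=[5,-,-] (faults so far: 1)
  step 1: ref 5 -> HIT, frames=[5,-,-] (faults so far: 1)
  step 2: ref 5 -> HIT, frames=[5,-,-] (faults so far: 1)
  step 3: ref 2 -> FAULT, frames=[5,2,-] (faults so far: 2)
  step 4: ref 3 -> FAULT, frames=[5,2,3] (faults so far: 3)
  step 5: ref 3 -> HIT, frames=[5,2,3] (faults so far: 3)
  step 6: ref 3 -> HIT, frames=[5,2,3] (faults so far: 3)
  step 7: ref 3 -> HIT, frames=[5,2,3] (faults so far: 3)
  step 8: ref 3 -> HIT, frames=[5,2,3] (faults so far: 3)
  step 9: ref 1 -> FAULT, evict 5, frames=[1,2,3] (faults so far: 4)
  step 10: ref 5 -> FAULT, evict 2, frames=[1,5,3] (faults so far: 5)
  step 11: ref 1 -> HIT, frames=[1,5,3] (faults so far: 5)
  step 12: ref 5 -> HIT, frames=[1,5,3] (faults so far: 5)
  step 13: ref 2 -> FAULT, evict 3, frames=[1,5,2] (faults so far: 6)
  step 14: ref 4 -> FAULT, evict 1, frames=[4,5,2] (faults so far: 7)
  LRU total faults: 7
--- Optimal ---
  step 0: ref 5 -> FAULT, frames=[5,-,-] (faults so far: 1)
  step 1: ref 5 -> HIT, frames=[5,-,-] (faults so far: 1)
  step 2: ref 5 -> HIT, frames=[5,-,-] (faults so far: 1)
  step 3: ref 2 -> FAULT, frames=[5,2,-] (faults so far: 2)
  step 4: ref 3 -> FAULT, frames=[5,2,3] (faults so far: 3)
  step 5: ref 3 -> HIT, frames=[5,2,3] (faults so far: 3)
  step 6: ref 3 -> HIT, frames=[5,2,3] (faults so far: 3)
  step 7: ref 3 -> HIT, frames=[5,2,3] (faults so far: 3)
  step 8: ref 3 -> HIT, frames=[5,2,3] (faults so far: 3)
  step 9: ref 1 -> FAULT, evict 3, frames=[5,2,1] (faults so far: 4)
  step 10: ref 5 -> HIT, frames=[5,2,1] (faults so far: 4)
  step 11: ref 1 -> HIT, frames=[5,2,1] (faults so far: 4)
  step 12: ref 5 -> HIT, frames=[5,2,1] (faults so far: 4)
  step 13: ref 2 -> HIT, frames=[5,2,1] (faults so far: 4)
  step 14: ref 4 -> FAULT, evict 1, frames=[5,2,4] (faults so far: 5)
  Optimal total faults: 5

Answer: 7 7 5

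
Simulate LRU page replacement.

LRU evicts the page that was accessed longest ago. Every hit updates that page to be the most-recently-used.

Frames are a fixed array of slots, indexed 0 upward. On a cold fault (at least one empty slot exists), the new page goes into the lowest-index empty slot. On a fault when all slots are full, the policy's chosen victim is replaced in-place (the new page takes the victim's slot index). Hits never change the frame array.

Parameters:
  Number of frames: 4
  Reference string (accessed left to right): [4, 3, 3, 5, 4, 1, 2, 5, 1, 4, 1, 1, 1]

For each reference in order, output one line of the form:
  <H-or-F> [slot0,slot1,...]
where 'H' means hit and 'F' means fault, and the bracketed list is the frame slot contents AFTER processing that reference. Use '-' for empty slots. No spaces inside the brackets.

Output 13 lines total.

F [4,-,-,-]
F [4,3,-,-]
H [4,3,-,-]
F [4,3,5,-]
H [4,3,5,-]
F [4,3,5,1]
F [4,2,5,1]
H [4,2,5,1]
H [4,2,5,1]
H [4,2,5,1]
H [4,2,5,1]
H [4,2,5,1]
H [4,2,5,1]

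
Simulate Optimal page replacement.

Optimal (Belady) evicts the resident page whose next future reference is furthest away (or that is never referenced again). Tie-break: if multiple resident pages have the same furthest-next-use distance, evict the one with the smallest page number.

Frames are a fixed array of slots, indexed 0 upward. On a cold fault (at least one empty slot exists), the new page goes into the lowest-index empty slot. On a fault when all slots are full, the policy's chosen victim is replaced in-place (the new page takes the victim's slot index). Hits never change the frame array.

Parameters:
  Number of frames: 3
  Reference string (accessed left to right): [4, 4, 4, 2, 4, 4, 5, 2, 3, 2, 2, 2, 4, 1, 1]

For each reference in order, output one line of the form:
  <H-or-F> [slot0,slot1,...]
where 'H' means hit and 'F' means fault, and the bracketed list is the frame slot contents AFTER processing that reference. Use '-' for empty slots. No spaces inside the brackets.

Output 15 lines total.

F [4,-,-]
H [4,-,-]
H [4,-,-]
F [4,2,-]
H [4,2,-]
H [4,2,-]
F [4,2,5]
H [4,2,5]
F [4,2,3]
H [4,2,3]
H [4,2,3]
H [4,2,3]
H [4,2,3]
F [4,1,3]
H [4,1,3]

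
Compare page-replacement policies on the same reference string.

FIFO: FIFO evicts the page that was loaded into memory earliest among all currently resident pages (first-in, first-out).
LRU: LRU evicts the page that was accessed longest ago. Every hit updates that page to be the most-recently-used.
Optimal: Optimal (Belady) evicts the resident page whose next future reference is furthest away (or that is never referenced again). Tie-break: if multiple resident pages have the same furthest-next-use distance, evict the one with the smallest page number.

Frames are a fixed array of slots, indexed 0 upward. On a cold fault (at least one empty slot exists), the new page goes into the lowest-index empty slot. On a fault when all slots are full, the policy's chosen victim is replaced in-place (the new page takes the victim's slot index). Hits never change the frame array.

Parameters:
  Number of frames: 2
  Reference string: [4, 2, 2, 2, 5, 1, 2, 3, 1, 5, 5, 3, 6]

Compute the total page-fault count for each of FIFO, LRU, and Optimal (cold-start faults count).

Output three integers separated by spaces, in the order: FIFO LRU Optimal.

Answer: 10 10 7

Derivation:
--- FIFO ---
  step 0: ref 4 -> FAULT, frames=[4,-] (faults so far: 1)
  step 1: ref 2 -> FAULT, frames=[4,2] (faults so far: 2)
  step 2: ref 2 -> HIT, frames=[4,2] (faults so far: 2)
  step 3: ref 2 -> HIT, frames=[4,2] (faults so far: 2)
  step 4: ref 5 -> FAULT, evict 4, frames=[5,2] (faults so far: 3)
  step 5: ref 1 -> FAULT, evict 2, frames=[5,1] (faults so far: 4)
  step 6: ref 2 -> FAULT, evict 5, frames=[2,1] (faults so far: 5)
  step 7: ref 3 -> FAULT, evict 1, frames=[2,3] (faults so far: 6)
  step 8: ref 1 -> FAULT, evict 2, frames=[1,3] (faults so far: 7)
  step 9: ref 5 -> FAULT, evict 3, frames=[1,5] (faults so far: 8)
  step 10: ref 5 -> HIT, frames=[1,5] (faults so far: 8)
  step 11: ref 3 -> FAULT, evict 1, frames=[3,5] (faults so far: 9)
  step 12: ref 6 -> FAULT, evict 5, frames=[3,6] (faults so far: 10)
  FIFO total faults: 10
--- LRU ---
  step 0: ref 4 -> FAULT, frames=[4,-] (faults so far: 1)
  step 1: ref 2 -> FAULT, frames=[4,2] (faults so far: 2)
  step 2: ref 2 -> HIT, frames=[4,2] (faults so far: 2)
  step 3: ref 2 -> HIT, frames=[4,2] (faults so far: 2)
  step 4: ref 5 -> FAULT, evict 4, frames=[5,2] (faults so far: 3)
  step 5: ref 1 -> FAULT, evict 2, frames=[5,1] (faults so far: 4)
  step 6: ref 2 -> FAULT, evict 5, frames=[2,1] (faults so far: 5)
  step 7: ref 3 -> FAULT, evict 1, frames=[2,3] (faults so far: 6)
  step 8: ref 1 -> FAULT, evict 2, frames=[1,3] (faults so far: 7)
  step 9: ref 5 -> FAULT, evict 3, frames=[1,5] (faults so far: 8)
  step 10: ref 5 -> HIT, frames=[1,5] (faults so far: 8)
  step 11: ref 3 -> FAULT, evict 1, frames=[3,5] (faults so far: 9)
  step 12: ref 6 -> FAULT, evict 5, frames=[3,6] (faults so far: 10)
  LRU total faults: 10
--- Optimal ---
  step 0: ref 4 -> FAULT, frames=[4,-] (faults so far: 1)
  step 1: ref 2 -> FAULT, frames=[4,2] (faults so far: 2)
  step 2: ref 2 -> HIT, frames=[4,2] (faults so far: 2)
  step 3: ref 2 -> HIT, frames=[4,2] (faults so far: 2)
  step 4: ref 5 -> FAULT, evict 4, frames=[5,2] (faults so far: 3)
  step 5: ref 1 -> FAULT, evict 5, frames=[1,2] (faults so far: 4)
  step 6: ref 2 -> HIT, frames=[1,2] (faults so far: 4)
  step 7: ref 3 -> FAULT, evict 2, frames=[1,3] (faults so far: 5)
  step 8: ref 1 -> HIT, frames=[1,3] (faults so far: 5)
  step 9: ref 5 -> FAULT, evict 1, frames=[5,3] (faults so far: 6)
  step 10: ref 5 -> HIT, frames=[5,3] (faults so far: 6)
  step 11: ref 3 -> HIT, frames=[5,3] (faults so far: 6)
  step 12: ref 6 -> FAULT, evict 3, frames=[5,6] (faults so far: 7)
  Optimal total faults: 7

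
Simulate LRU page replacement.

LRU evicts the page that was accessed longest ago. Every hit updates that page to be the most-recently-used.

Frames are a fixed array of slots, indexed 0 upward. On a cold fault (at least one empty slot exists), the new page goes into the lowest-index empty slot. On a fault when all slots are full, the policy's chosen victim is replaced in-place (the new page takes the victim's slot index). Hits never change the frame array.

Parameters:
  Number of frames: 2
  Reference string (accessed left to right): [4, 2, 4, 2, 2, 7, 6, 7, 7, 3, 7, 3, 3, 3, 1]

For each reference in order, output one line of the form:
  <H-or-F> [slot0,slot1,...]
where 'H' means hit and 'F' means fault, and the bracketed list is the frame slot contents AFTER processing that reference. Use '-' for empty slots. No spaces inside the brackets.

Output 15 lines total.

F [4,-]
F [4,2]
H [4,2]
H [4,2]
H [4,2]
F [7,2]
F [7,6]
H [7,6]
H [7,6]
F [7,3]
H [7,3]
H [7,3]
H [7,3]
H [7,3]
F [1,3]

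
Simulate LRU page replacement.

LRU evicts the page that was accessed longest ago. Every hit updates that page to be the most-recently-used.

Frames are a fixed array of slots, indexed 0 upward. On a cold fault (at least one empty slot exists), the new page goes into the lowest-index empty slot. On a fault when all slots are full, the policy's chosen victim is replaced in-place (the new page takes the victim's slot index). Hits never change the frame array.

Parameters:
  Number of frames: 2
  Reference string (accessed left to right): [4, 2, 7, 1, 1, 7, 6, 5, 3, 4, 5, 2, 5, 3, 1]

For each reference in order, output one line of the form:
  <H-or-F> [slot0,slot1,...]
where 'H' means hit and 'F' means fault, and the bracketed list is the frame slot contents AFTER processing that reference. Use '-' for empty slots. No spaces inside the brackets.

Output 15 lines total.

F [4,-]
F [4,2]
F [7,2]
F [7,1]
H [7,1]
H [7,1]
F [7,6]
F [5,6]
F [5,3]
F [4,3]
F [4,5]
F [2,5]
H [2,5]
F [3,5]
F [3,1]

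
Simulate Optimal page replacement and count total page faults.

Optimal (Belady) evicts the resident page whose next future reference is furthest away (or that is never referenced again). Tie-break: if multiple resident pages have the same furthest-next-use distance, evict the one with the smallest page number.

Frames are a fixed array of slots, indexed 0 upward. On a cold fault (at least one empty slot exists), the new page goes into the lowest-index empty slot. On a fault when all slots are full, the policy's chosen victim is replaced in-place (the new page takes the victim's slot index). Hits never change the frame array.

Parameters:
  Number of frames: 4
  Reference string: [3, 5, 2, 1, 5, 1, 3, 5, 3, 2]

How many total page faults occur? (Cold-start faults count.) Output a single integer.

Step 0: ref 3 → FAULT, frames=[3,-,-,-]
Step 1: ref 5 → FAULT, frames=[3,5,-,-]
Step 2: ref 2 → FAULT, frames=[3,5,2,-]
Step 3: ref 1 → FAULT, frames=[3,5,2,1]
Step 4: ref 5 → HIT, frames=[3,5,2,1]
Step 5: ref 1 → HIT, frames=[3,5,2,1]
Step 6: ref 3 → HIT, frames=[3,5,2,1]
Step 7: ref 5 → HIT, frames=[3,5,2,1]
Step 8: ref 3 → HIT, frames=[3,5,2,1]
Step 9: ref 2 → HIT, frames=[3,5,2,1]
Total faults: 4

Answer: 4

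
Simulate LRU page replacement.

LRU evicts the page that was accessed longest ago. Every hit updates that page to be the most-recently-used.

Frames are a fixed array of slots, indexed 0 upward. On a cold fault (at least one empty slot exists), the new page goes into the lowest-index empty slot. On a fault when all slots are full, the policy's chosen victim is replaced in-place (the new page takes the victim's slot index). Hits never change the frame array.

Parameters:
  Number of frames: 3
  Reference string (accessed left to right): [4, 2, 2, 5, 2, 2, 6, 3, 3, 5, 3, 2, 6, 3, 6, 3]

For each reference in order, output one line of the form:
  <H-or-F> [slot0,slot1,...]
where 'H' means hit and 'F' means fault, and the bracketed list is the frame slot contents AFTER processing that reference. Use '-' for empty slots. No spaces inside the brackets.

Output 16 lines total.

F [4,-,-]
F [4,2,-]
H [4,2,-]
F [4,2,5]
H [4,2,5]
H [4,2,5]
F [6,2,5]
F [6,2,3]
H [6,2,3]
F [6,5,3]
H [6,5,3]
F [2,5,3]
F [2,6,3]
H [2,6,3]
H [2,6,3]
H [2,6,3]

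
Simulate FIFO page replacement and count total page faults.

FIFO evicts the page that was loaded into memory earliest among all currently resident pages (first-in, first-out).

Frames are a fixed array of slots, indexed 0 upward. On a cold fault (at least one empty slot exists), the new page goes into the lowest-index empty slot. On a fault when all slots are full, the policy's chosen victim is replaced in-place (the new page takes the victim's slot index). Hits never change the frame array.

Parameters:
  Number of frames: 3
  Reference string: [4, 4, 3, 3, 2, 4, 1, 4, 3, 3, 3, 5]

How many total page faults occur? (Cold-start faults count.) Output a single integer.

Step 0: ref 4 → FAULT, frames=[4,-,-]
Step 1: ref 4 → HIT, frames=[4,-,-]
Step 2: ref 3 → FAULT, frames=[4,3,-]
Step 3: ref 3 → HIT, frames=[4,3,-]
Step 4: ref 2 → FAULT, frames=[4,3,2]
Step 5: ref 4 → HIT, frames=[4,3,2]
Step 6: ref 1 → FAULT (evict 4), frames=[1,3,2]
Step 7: ref 4 → FAULT (evict 3), frames=[1,4,2]
Step 8: ref 3 → FAULT (evict 2), frames=[1,4,3]
Step 9: ref 3 → HIT, frames=[1,4,3]
Step 10: ref 3 → HIT, frames=[1,4,3]
Step 11: ref 5 → FAULT (evict 1), frames=[5,4,3]
Total faults: 7

Answer: 7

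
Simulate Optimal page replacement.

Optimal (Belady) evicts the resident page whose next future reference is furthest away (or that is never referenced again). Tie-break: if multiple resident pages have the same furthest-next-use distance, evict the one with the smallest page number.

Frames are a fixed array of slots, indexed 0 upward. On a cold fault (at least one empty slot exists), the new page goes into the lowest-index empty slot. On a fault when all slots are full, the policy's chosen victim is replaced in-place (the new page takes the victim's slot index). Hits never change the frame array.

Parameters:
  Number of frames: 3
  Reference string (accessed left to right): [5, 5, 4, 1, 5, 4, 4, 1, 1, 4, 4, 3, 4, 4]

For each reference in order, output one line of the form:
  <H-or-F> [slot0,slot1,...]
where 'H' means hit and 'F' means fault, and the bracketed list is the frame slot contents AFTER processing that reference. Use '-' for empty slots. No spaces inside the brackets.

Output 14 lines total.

F [5,-,-]
H [5,-,-]
F [5,4,-]
F [5,4,1]
H [5,4,1]
H [5,4,1]
H [5,4,1]
H [5,4,1]
H [5,4,1]
H [5,4,1]
H [5,4,1]
F [5,4,3]
H [5,4,3]
H [5,4,3]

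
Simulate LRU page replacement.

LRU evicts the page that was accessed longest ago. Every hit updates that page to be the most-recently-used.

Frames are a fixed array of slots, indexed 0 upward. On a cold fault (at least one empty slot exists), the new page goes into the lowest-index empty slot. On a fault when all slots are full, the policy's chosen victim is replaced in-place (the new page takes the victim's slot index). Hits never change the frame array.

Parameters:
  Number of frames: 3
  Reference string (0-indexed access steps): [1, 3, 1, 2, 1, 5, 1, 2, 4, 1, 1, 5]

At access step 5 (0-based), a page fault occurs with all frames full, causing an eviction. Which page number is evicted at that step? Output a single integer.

Answer: 3

Derivation:
Step 0: ref 1 -> FAULT, frames=[1,-,-]
Step 1: ref 3 -> FAULT, frames=[1,3,-]
Step 2: ref 1 -> HIT, frames=[1,3,-]
Step 3: ref 2 -> FAULT, frames=[1,3,2]
Step 4: ref 1 -> HIT, frames=[1,3,2]
Step 5: ref 5 -> FAULT, evict 3, frames=[1,5,2]
At step 5: evicted page 3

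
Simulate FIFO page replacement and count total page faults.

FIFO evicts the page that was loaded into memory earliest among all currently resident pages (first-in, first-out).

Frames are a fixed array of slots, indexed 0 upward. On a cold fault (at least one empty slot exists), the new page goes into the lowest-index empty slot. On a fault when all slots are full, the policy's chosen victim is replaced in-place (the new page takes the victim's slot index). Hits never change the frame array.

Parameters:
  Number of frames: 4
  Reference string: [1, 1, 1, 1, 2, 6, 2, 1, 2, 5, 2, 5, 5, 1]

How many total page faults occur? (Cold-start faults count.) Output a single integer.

Answer: 4

Derivation:
Step 0: ref 1 → FAULT, frames=[1,-,-,-]
Step 1: ref 1 → HIT, frames=[1,-,-,-]
Step 2: ref 1 → HIT, frames=[1,-,-,-]
Step 3: ref 1 → HIT, frames=[1,-,-,-]
Step 4: ref 2 → FAULT, frames=[1,2,-,-]
Step 5: ref 6 → FAULT, frames=[1,2,6,-]
Step 6: ref 2 → HIT, frames=[1,2,6,-]
Step 7: ref 1 → HIT, frames=[1,2,6,-]
Step 8: ref 2 → HIT, frames=[1,2,6,-]
Step 9: ref 5 → FAULT, frames=[1,2,6,5]
Step 10: ref 2 → HIT, frames=[1,2,6,5]
Step 11: ref 5 → HIT, frames=[1,2,6,5]
Step 12: ref 5 → HIT, frames=[1,2,6,5]
Step 13: ref 1 → HIT, frames=[1,2,6,5]
Total faults: 4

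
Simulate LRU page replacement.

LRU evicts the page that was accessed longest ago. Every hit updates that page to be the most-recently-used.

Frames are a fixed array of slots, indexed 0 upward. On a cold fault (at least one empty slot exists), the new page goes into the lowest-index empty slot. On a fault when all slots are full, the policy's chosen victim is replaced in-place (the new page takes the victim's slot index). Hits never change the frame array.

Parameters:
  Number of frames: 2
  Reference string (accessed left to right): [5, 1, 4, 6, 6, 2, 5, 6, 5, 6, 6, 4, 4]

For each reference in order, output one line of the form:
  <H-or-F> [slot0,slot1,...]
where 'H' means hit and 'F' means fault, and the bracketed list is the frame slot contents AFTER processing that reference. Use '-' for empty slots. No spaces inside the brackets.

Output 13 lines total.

F [5,-]
F [5,1]
F [4,1]
F [4,6]
H [4,6]
F [2,6]
F [2,5]
F [6,5]
H [6,5]
H [6,5]
H [6,5]
F [6,4]
H [6,4]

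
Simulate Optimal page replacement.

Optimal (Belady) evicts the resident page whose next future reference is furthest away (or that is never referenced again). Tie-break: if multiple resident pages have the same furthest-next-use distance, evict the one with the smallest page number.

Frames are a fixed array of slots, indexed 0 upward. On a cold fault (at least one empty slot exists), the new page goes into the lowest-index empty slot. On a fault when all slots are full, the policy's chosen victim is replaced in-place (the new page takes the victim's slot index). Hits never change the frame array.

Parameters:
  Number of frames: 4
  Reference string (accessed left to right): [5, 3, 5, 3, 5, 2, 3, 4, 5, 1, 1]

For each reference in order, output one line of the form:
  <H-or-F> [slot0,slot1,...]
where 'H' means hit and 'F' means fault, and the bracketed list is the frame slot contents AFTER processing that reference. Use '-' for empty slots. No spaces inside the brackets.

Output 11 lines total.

F [5,-,-,-]
F [5,3,-,-]
H [5,3,-,-]
H [5,3,-,-]
H [5,3,-,-]
F [5,3,2,-]
H [5,3,2,-]
F [5,3,2,4]
H [5,3,2,4]
F [5,3,1,4]
H [5,3,1,4]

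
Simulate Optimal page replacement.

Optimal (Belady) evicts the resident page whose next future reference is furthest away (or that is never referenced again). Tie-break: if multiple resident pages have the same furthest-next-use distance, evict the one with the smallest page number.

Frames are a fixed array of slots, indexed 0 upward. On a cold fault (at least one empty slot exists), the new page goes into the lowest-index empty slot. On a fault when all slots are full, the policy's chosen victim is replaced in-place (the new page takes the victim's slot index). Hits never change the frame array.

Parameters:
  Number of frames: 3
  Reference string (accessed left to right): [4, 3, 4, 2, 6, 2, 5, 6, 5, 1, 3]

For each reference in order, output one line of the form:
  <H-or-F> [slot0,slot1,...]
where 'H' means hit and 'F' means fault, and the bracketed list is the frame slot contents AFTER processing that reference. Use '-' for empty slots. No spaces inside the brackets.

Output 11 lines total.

F [4,-,-]
F [4,3,-]
H [4,3,-]
F [4,3,2]
F [6,3,2]
H [6,3,2]
F [6,3,5]
H [6,3,5]
H [6,3,5]
F [6,3,1]
H [6,3,1]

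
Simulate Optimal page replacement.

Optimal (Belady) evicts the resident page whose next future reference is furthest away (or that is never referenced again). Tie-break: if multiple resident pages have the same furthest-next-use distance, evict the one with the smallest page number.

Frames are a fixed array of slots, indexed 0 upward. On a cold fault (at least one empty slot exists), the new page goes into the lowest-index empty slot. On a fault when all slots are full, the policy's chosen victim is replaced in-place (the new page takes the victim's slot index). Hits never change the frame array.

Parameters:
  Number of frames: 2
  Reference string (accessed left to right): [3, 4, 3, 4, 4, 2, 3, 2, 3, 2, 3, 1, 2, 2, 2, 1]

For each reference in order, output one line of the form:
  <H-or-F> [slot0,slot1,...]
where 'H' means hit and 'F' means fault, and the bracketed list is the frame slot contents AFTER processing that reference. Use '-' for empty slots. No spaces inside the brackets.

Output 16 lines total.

F [3,-]
F [3,4]
H [3,4]
H [3,4]
H [3,4]
F [3,2]
H [3,2]
H [3,2]
H [3,2]
H [3,2]
H [3,2]
F [1,2]
H [1,2]
H [1,2]
H [1,2]
H [1,2]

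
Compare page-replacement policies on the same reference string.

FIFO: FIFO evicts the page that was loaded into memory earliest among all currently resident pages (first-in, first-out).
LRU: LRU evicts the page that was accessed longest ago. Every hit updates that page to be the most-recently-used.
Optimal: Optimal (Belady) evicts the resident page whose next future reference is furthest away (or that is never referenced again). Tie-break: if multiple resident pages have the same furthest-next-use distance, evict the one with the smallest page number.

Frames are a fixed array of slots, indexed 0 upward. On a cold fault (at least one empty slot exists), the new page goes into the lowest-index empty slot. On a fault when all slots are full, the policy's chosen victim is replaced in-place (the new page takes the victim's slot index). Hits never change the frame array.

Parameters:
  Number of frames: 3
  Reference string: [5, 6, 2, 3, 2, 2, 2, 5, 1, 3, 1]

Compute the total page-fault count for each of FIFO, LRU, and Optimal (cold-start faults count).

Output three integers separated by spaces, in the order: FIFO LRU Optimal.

--- FIFO ---
  step 0: ref 5 -> FAULT, frames=[5,-,-] (faults so far: 1)
  step 1: ref 6 -> FAULT, frames=[5,6,-] (faults so far: 2)
  step 2: ref 2 -> FAULT, frames=[5,6,2] (faults so far: 3)
  step 3: ref 3 -> FAULT, evict 5, frames=[3,6,2] (faults so far: 4)
  step 4: ref 2 -> HIT, frames=[3,6,2] (faults so far: 4)
  step 5: ref 2 -> HIT, frames=[3,6,2] (faults so far: 4)
  step 6: ref 2 -> HIT, frames=[3,6,2] (faults so far: 4)
  step 7: ref 5 -> FAULT, evict 6, frames=[3,5,2] (faults so far: 5)
  step 8: ref 1 -> FAULT, evict 2, frames=[3,5,1] (faults so far: 6)
  step 9: ref 3 -> HIT, frames=[3,5,1] (faults so far: 6)
  step 10: ref 1 -> HIT, frames=[3,5,1] (faults so far: 6)
  FIFO total faults: 6
--- LRU ---
  step 0: ref 5 -> FAULT, frames=[5,-,-] (faults so far: 1)
  step 1: ref 6 -> FAULT, frames=[5,6,-] (faults so far: 2)
  step 2: ref 2 -> FAULT, frames=[5,6,2] (faults so far: 3)
  step 3: ref 3 -> FAULT, evict 5, frames=[3,6,2] (faults so far: 4)
  step 4: ref 2 -> HIT, frames=[3,6,2] (faults so far: 4)
  step 5: ref 2 -> HIT, frames=[3,6,2] (faults so far: 4)
  step 6: ref 2 -> HIT, frames=[3,6,2] (faults so far: 4)
  step 7: ref 5 -> FAULT, evict 6, frames=[3,5,2] (faults so far: 5)
  step 8: ref 1 -> FAULT, evict 3, frames=[1,5,2] (faults so far: 6)
  step 9: ref 3 -> FAULT, evict 2, frames=[1,5,3] (faults so far: 7)
  step 10: ref 1 -> HIT, frames=[1,5,3] (faults so far: 7)
  LRU total faults: 7
--- Optimal ---
  step 0: ref 5 -> FAULT, frames=[5,-,-] (faults so far: 1)
  step 1: ref 6 -> FAULT, frames=[5,6,-] (faults so far: 2)
  step 2: ref 2 -> FAULT, frames=[5,6,2] (faults so far: 3)
  step 3: ref 3 -> FAULT, evict 6, frames=[5,3,2] (faults so far: 4)
  step 4: ref 2 -> HIT, frames=[5,3,2] (faults so far: 4)
  step 5: ref 2 -> HIT, frames=[5,3,2] (faults so far: 4)
  step 6: ref 2 -> HIT, frames=[5,3,2] (faults so far: 4)
  step 7: ref 5 -> HIT, frames=[5,3,2] (faults so far: 4)
  step 8: ref 1 -> FAULT, evict 2, frames=[5,3,1] (faults so far: 5)
  step 9: ref 3 -> HIT, frames=[5,3,1] (faults so far: 5)
  step 10: ref 1 -> HIT, frames=[5,3,1] (faults so far: 5)
  Optimal total faults: 5

Answer: 6 7 5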